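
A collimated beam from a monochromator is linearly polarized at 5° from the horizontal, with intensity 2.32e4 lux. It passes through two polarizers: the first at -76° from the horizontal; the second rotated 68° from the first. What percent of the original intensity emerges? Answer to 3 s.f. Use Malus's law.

≈ 0.343%

By Malus's law, I₁ = 2.32e4 lux · cos²(81°) = 567.7 lux.
I₂ = I₁ · cos²(68°) = 567.7 · 0.1403 = 79.67 lux.
That is 0.3434% of the incident intensity.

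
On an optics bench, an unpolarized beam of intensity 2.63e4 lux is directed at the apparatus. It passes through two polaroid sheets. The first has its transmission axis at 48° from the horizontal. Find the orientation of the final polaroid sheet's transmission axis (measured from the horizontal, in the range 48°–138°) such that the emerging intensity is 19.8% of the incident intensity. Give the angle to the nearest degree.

Unpolarized light through the first polarizer → I₁ = ½ I₀, now polarized at 48°.
Need I₂/I₀ = 0.198, so cos²(θ − 48°) = 0.198 / 0.5 = 0.396.
θ − 48° = arccos(√0.396) = 51.0°, giving θ ≈ 48 + 51.0 = 99.0°.

θ ≈ 99°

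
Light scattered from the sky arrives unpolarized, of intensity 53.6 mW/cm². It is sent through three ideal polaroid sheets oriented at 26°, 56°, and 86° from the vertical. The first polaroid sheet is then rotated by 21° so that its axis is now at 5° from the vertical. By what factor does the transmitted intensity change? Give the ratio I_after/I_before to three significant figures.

Before rotation:
Unpolarized light through the first polarizer → I₁ = ½ I₀, now polarized at 26°.
I₂ = I₁ cos²(56° − 26°) = 0.5 I₀ · cos²(30°) = 0.375 I₀.
I₃ = I₂ cos²(86° − 56°) = 0.375 I₀ · cos²(30°) = 0.2813 I₀.
After rotation:
Unpolarized light through the first polarizer → I₁ = ½ I₀, now polarized at 5°.
I₂ = I₁ cos²(56° − 5°) = 0.5 I₀ · cos²(51°) = 0.198 I₀.
I₃ = I₂ cos²(86° − 56°) = 0.198 I₀ · cos²(30°) = 0.1485 I₀.
Ratio = 0.1485 / 0.2813 = 0.5281.

I_new/I_old ≈ 0.528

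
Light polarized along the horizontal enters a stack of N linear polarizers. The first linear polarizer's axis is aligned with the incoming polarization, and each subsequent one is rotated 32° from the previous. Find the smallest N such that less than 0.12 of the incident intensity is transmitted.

N = 8

First polarizer is aligned with the polarization: full transmission.
Each further stage multiplies by cos²(32°) = 0.7192.
After N polarizers: T = 0.7192^(N−1). Require T < 0.12 ⇒ N−1 > ln(0.12)/ln(0.7192) = 6.43, so N−1 ≥ 7 and N = 8.
Check: N=8 gives T = 0.09951 < 0.12; N=7 gives T = 0.1384.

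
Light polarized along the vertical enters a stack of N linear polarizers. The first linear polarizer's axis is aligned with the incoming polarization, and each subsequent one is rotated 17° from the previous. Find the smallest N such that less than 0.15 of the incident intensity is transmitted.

First polarizer is aligned with the polarization: full transmission.
Each further stage multiplies by cos²(17°) = 0.9145.
After N polarizers: T = 0.9145^(N−1). Require T < 0.15 ⇒ N−1 > ln(0.15)/ln(0.9145) = 21.23, so N−1 ≥ 22 and N = 23.
Check: N=23 gives T = 0.14 < 0.15; N=22 gives T = 0.1531.

N = 23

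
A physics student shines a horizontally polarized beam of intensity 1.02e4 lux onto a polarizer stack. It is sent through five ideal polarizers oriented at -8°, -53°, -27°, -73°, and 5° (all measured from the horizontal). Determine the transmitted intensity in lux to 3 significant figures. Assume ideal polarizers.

I₁ = 1.02e4 lux · cos²(8°) = 1e+04 lux.
I₂ = I₁ · cos²(45°) = 1e+04 · 0.5 = 5001 lux.
I₃ = I₂ · cos²(26°) = 5001 · 0.8078 = 4040 lux.
I₄ = I₃ · cos²(46°) = 4040 · 0.4826 = 1950 lux.
I₅ = I₄ · cos²(78°) = 1950 · 0.04323 = 84.27 lux.

I ≈ 84.3 lux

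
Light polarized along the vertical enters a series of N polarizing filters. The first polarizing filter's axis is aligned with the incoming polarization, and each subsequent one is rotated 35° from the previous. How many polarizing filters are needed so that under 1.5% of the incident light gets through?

First polarizer is aligned with the polarization: full transmission.
Each further stage multiplies by cos²(35°) = 0.671.
After N polarizers: T = 0.671^(N−1). Require T < 0.015 ⇒ N−1 > ln(0.015)/ln(0.671) = 10.53, so N−1 ≥ 11 and N = 12.
Check: N=12 gives T = 0.01242 < 0.015; N=11 gives T = 0.01851.

N = 12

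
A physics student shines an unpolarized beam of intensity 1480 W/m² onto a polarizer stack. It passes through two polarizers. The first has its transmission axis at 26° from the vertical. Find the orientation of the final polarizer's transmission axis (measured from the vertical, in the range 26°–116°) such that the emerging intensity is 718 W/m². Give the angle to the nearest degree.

Unpolarized light through the first polarizer → I₁ = ½ I₀, now polarized at 26°.
Target fraction: 718 / 1480 W/m² = 0.4851 of I₀.
Need I₂/I₀ = 0.4851, so cos²(θ − 26°) = 0.4851 / 0.5 = 0.9703.
θ − 26° = arccos(√0.9703) = 9.9°, giving θ ≈ 26 + 9.9 = 35.9°.

θ ≈ 36°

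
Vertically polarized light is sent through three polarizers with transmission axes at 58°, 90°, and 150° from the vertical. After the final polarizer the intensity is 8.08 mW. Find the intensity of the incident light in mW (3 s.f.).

I₀ ≈ 160 mW

By Malus's law, I₁ = I₀ cos²(58° − 0°) = I₀ cos²(58°) = 0.2808 I₀.
I₂ = I₁ cos²(90° − 58°) = 0.2808 I₀ · cos²(32°) = 0.202 I₀.
I₃ = I₂ cos²(150° − 90°) = 0.202 I₀ · cos²(60°) = 0.05049 I₀.
So 8.08 mW = 0.05049 I₀, giving I₀ = 8.08/0.05049 = 160 mW.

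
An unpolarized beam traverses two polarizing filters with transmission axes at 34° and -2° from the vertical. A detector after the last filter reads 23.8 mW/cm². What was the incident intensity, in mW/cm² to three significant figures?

Unpolarized light through the first polarizer → I₁ = ½ I₀, now polarized at 34°.
I₂ = I₁ cos²(-2° − 34°) = 0.5 I₀ · cos²(36°) = 0.3273 I₀.
So 23.8 mW/cm² = 0.3273 I₀, giving I₀ = 23.8/0.3273 = 72.73 mW/cm².

I₀ ≈ 72.7 mW/cm²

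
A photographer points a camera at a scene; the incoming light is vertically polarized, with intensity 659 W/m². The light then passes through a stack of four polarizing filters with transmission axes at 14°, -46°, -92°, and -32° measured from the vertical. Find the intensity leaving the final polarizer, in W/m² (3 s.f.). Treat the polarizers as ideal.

I ≈ 18.7 W/m²

I₁ = 659 W/m² · cos²(14°) = 620.4 W/m².
I₂ = I₁ · cos²(60°) = 620.4 · 0.25 = 155.1 W/m².
I₃ = I₂ · cos²(46°) = 155.1 · 0.4826 = 74.85 W/m².
I₄ = I₃ · cos²(60°) = 74.85 · 0.25 = 18.71 W/m².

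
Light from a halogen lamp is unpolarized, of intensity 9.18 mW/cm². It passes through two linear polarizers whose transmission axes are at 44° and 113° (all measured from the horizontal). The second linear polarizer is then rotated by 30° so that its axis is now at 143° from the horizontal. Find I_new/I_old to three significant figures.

I_new/I_old ≈ 0.191

Before rotation:
Unpolarized light through the first polarizer → I₁ = ½ I₀, now polarized at 44°.
I₂ = I₁ cos²(113° − 44°) = 0.5 I₀ · cos²(69°) = 0.06421 I₀.
After rotation:
Unpolarized light through the first polarizer → I₁ = ½ I₀, now polarized at 44°.
Angle between axes 1 and 2: 81°. I₂ = 0.5 I₀ · cos²(81°) = 0.01224 I₀.
Ratio = 0.01224 / 0.06421 = 0.1905.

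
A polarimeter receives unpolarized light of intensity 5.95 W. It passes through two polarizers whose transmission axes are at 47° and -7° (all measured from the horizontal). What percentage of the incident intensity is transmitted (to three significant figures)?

Unpolarized light through the first polarizer → I₁ = 5.95 W/2 = 2.975 W, polarized at 47°.
I₂ = I₁ · cos²(54°) = 2.975 · 0.3455 = 1.028 W.
That is 17.27% of the incident intensity.

≈ 17.3%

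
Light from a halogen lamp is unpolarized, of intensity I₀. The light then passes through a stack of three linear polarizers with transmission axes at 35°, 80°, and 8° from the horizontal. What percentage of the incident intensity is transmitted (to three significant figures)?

Unpolarized light through the first polarizer → I₁ = ½ I₀, now polarized at 35°.
I₂ = I₁ cos²(80° − 35°) = 0.5 I₀ · cos²(45°) = 0.25 I₀.
I₃ = I₂ cos²(8° − 80°) = 0.25 I₀ · cos²(72°) = 0.02387 I₀.
That is 2.387% of the incident intensity.

≈ 2.39%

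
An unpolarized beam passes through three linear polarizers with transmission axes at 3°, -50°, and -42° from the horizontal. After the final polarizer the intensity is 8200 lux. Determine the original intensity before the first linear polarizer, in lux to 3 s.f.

I₀ ≈ 4.62e4 lux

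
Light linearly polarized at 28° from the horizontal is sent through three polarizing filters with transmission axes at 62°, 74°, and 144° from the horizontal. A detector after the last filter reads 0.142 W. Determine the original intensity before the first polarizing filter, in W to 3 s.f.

I₀ ≈ 1.85 W

By Malus's law, I₁ = I₀ cos²(62° − 28°) = I₀ cos²(34°) = 0.6873 I₀.
I₂ = I₁ cos²(74° − 62°) = 0.6873 I₀ · cos²(12°) = 0.6576 I₀.
I₃ = I₂ cos²(144° − 74°) = 0.6576 I₀ · cos²(70°) = 0.07692 I₀.
So 0.142 W = 0.07692 I₀, giving I₀ = 0.142/0.07692 = 1.846 W.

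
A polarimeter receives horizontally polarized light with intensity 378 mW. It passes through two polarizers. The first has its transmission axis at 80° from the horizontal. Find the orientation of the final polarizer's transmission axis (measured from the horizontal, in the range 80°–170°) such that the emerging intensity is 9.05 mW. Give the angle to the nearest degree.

θ ≈ 107°

I₁ = I₀ cos²(80° − 0°) = I₀ cos²(80°) = 0.03015 I₀.
Target fraction: 9.05 / 378 mW = 0.02394 of I₀.
Need I₂/I₀ = 0.02394, so cos²(θ − 80°) = 0.02394 / 0.03015 = 0.794.
θ − 80° = arccos(√0.794) = 27.0°, giving θ ≈ 80 + 27.0 = 107.0°.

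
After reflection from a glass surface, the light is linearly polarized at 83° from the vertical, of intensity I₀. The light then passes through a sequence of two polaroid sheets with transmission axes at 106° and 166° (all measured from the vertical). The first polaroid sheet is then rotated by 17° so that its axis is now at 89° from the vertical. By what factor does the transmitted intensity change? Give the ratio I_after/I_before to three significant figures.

Before rotation:
By Malus's law, I₁ = I₀ cos²(106° − 83°) = I₀ cos²(23°) = 0.8473 I₀.
I₂ = I₁ cos²(166° − 106°) = 0.8473 I₀ · cos²(60°) = 0.2118 I₀.
After rotation:
I₁ = I₀ cos²(89° − 83°) = I₀ cos²(6°) = 0.9891 I₀.
I₂ = I₁ cos²(166° − 89°) = 0.9891 I₀ · cos²(77°) = 0.05005 I₀.
Ratio = 0.05005 / 0.2118 = 0.2363.

I_new/I_old ≈ 0.236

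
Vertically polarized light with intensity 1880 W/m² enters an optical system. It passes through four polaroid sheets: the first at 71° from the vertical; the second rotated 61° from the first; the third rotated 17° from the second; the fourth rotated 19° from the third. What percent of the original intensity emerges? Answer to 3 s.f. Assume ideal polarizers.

≈ 2.04%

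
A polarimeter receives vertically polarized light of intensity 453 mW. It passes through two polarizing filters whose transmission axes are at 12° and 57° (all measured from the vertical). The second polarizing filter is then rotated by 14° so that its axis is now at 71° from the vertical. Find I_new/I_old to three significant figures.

I_new/I_old ≈ 0.531

Before rotation:
By Malus's law, I₁ = I₀ cos²(12° − 0°) = I₀ cos²(12°) = 0.9568 I₀.
I₂ = I₁ cos²(57° − 12°) = 0.9568 I₀ · cos²(45°) = 0.4784 I₀.
After rotation:
I₁ = I₀ cos²(12° − 0°) = I₀ cos²(12°) = 0.9568 I₀.
I₂ = I₁ cos²(71° − 12°) = 0.9568 I₀ · cos²(59°) = 0.2538 I₀.
Ratio = 0.2538 / 0.4784 = 0.5305.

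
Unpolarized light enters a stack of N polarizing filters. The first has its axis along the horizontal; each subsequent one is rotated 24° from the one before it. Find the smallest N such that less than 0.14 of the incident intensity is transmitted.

First polarizer halves the unpolarized light: factor 1/2.
Each further stage multiplies by cos²(24°) = 0.8346.
After N polarizers: T = 0.5·0.8346^(N−1). Require T < 0.14 ⇒ N−1 > ln(0.14/0.5)/ln(0.8346) = 7.04, so N−1 ≥ 8 and N = 9.
Check: N=9 gives T = 0.1177 < 0.14; N=8 gives T = 0.141.

N = 9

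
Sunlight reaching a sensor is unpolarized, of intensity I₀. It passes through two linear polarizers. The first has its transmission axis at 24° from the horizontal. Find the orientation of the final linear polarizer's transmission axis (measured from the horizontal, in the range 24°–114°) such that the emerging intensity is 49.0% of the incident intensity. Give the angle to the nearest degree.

Unpolarized light through the first polarizer → I₁ = ½ I₀, now polarized at 24°.
Need I₂/I₀ = 0.49, so cos²(θ − 24°) = 0.49 / 0.5 = 0.98.
θ − 24° = arccos(√0.98) = 8.1°, giving θ ≈ 24 + 8.1 = 32.1°.

θ ≈ 32°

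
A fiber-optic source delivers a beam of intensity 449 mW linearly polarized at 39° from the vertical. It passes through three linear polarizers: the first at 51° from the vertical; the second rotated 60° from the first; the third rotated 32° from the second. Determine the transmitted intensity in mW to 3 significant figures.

I₁ = 449 mW · cos²(12°) = 429.6 mW.
I₂ = I₁ · cos²(60°) = 429.6 · 0.25 = 107.4 mW.
I₃ = I₂ · cos²(32°) = 107.4 · 0.7192 = 77.24 mW.

I ≈ 77.2 mW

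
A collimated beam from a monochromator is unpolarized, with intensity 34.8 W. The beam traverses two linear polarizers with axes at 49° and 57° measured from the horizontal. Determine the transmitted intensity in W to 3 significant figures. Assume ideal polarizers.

Unpolarized light through the first polarizer → I₁ = 34.8 W/2 = 17.4 W, polarized at 49°.
I₂ = I₁ · cos²(8°) = 17.4 · 0.9806 = 17.06 W.

I ≈ 17.1 W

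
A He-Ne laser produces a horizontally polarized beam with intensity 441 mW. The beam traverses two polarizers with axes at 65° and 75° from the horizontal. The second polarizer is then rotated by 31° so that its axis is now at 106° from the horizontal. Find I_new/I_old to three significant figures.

I_new/I_old ≈ 0.587

Before rotation:
I₁ = I₀ cos²(65° − 0°) = I₀ cos²(65°) = 0.1786 I₀.
I₂ = I₁ cos²(75° − 65°) = 0.1786 I₀ · cos²(10°) = 0.1732 I₀.
After rotation:
I₁ = I₀ cos²(65° − 0°) = I₀ cos²(65°) = 0.1786 I₀.
I₂ = I₁ cos²(106° − 65°) = 0.1786 I₀ · cos²(41°) = 0.1017 I₀.
Ratio = 0.1017 / 0.1732 = 0.5873.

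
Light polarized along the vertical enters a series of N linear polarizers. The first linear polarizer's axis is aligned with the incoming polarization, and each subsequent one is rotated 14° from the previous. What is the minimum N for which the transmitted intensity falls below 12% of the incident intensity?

N = 37

First polarizer is aligned with the polarization: full transmission.
Each further stage multiplies by cos²(14°) = 0.9415.
After N polarizers: T = 0.9415^(N−1). Require T < 0.12 ⇒ N−1 > ln(0.12)/ln(0.9415) = 35.16, so N−1 ≥ 36 and N = 37.
Check: N=37 gives T = 0.1141 < 0.12; N=36 gives T = 0.1211.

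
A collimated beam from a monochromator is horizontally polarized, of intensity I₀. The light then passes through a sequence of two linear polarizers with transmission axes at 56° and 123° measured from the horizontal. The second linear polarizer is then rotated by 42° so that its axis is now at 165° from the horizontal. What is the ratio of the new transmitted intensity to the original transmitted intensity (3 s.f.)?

I_new/I_old ≈ 0.694

Before rotation:
I₁ = I₀ cos²(56° − 0°) = I₀ cos²(56°) = 0.3127 I₀.
I₂ = I₁ cos²(123° − 56°) = 0.3127 I₀ · cos²(67°) = 0.04774 I₀.
After rotation:
I₁ = I₀ cos²(56° − 0°) = I₀ cos²(56°) = 0.3127 I₀.
Angle between axes 1 and 2: 71°. I₂ = 0.3127 I₀ · cos²(71°) = 0.03314 I₀.
Ratio = 0.03314 / 0.04774 = 0.6943.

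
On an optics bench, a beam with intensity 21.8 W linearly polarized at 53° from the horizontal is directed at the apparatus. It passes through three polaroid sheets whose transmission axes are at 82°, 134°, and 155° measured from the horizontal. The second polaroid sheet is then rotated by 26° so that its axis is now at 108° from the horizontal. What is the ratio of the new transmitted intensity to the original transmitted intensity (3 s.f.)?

I_new/I_old ≈ 1.14

Before rotation:
By Malus's law, I₁ = I₀ cos²(82° − 53°) = I₀ cos²(29°) = 0.765 I₀.
I₂ = I₁ cos²(134° − 82°) = 0.765 I₀ · cos²(52°) = 0.2899 I₀.
I₃ = I₂ cos²(155° − 134°) = 0.2899 I₀ · cos²(21°) = 0.2527 I₀.
After rotation:
I₁ = I₀ cos²(82° − 53°) = I₀ cos²(29°) = 0.765 I₀.
I₂ = I₁ cos²(108° − 82°) = 0.765 I₀ · cos²(26°) = 0.618 I₀.
I₃ = I₂ cos²(155° − 108°) = 0.618 I₀ · cos²(47°) = 0.2874 I₀.
Ratio = 0.2874 / 0.2527 = 1.137.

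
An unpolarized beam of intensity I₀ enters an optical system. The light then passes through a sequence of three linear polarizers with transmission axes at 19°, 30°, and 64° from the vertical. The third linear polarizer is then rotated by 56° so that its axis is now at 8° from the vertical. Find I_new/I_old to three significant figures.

I_new/I_old ≈ 1.25

Before rotation:
Unpolarized light through the first polarizer → I₁ = ½ I₀, now polarized at 19°.
I₂ = I₁ cos²(30° − 19°) = 0.5 I₀ · cos²(11°) = 0.4818 I₀.
I₃ = I₂ cos²(64° − 30°) = 0.4818 I₀ · cos²(34°) = 0.3311 I₀.
After rotation:
Unpolarized light through the first polarizer → I₁ = ½ I₀, now polarized at 19°.
I₂ = I₁ cos²(30° − 19°) = 0.5 I₀ · cos²(11°) = 0.4818 I₀.
I₃ = I₂ cos²(8° − 30°) = 0.4818 I₀ · cos²(22°) = 0.4142 I₀.
Ratio = 0.4142 / 0.3311 = 1.251.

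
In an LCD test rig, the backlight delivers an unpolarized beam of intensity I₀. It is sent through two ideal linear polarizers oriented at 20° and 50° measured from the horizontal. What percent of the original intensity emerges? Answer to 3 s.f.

Unpolarized light through the first polarizer → I₁ = ½ I₀, now polarized at 20°.
I₂ = I₁ cos²(50° − 20°) = 0.5 I₀ · cos²(30°) = 0.375 I₀.
That is 37.5% of the incident intensity.

≈ 37.5%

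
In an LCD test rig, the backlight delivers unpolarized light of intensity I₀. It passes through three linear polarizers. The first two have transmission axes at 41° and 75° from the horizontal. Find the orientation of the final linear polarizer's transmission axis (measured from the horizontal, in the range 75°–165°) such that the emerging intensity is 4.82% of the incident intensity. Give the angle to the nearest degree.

Unpolarized light through the first polarizer → I₁ = ½ I₀, now polarized at 41°.
I₂ = I₁ cos²(75° − 41°) = 0.5 I₀ · cos²(34°) = 0.3437 I₀.
Need I₃/I₀ = 0.0482, so cos²(θ − 75°) = 0.0482 / 0.3437 = 0.1403.
θ − 75° = arccos(√0.1403) = 68.0°, giving θ ≈ 75 + 68.0 = 143.0°.

θ ≈ 143°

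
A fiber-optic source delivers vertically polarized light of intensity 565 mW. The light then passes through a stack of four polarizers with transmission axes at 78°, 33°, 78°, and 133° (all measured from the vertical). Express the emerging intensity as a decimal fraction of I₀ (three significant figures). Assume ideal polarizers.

I₁ = 565 mW · cos²(78°) = 24.42 mW.
I₂ = I₁ · cos²(45°) = 24.42 · 0.5 = 12.21 mW.
I₃ = I₂ · cos²(45°) = 12.21 · 0.5 = 6.106 mW.
I₄ = I₃ · cos²(55°) = 6.106 · 0.329 = 2.009 mW.
Transmitted fraction = 0.003555.

I/I₀ ≈ 0.00356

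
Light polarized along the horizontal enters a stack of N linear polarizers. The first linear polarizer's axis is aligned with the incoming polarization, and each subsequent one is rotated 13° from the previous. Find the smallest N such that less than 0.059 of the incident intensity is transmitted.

N = 56

First polarizer is aligned with the polarization: full transmission.
Each further stage multiplies by cos²(13°) = 0.9494.
After N polarizers: T = 0.9494^(N−1). Require T < 0.059 ⇒ N−1 > ln(0.059)/ln(0.9494) = 54.50, so N−1 ≥ 55 and N = 56.
Check: N=56 gives T = 0.0575 < 0.059; N=55 gives T = 0.06056.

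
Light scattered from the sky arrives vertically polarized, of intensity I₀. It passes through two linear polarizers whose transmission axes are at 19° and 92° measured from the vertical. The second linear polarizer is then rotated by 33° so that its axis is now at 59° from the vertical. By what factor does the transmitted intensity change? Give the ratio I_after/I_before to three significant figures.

Before rotation:
I₁ = I₀ cos²(19° − 0°) = I₀ cos²(19°) = 0.894 I₀.
I₂ = I₁ cos²(92° − 19°) = 0.894 I₀ · cos²(73°) = 0.07642 I₀.
After rotation:
I₁ = I₀ cos²(19° − 0°) = I₀ cos²(19°) = 0.894 I₀.
I₂ = I₁ cos²(59° − 19°) = 0.894 I₀ · cos²(40°) = 0.5246 I₀.
Ratio = 0.5246 / 0.07642 = 6.865.

I_new/I_old ≈ 6.86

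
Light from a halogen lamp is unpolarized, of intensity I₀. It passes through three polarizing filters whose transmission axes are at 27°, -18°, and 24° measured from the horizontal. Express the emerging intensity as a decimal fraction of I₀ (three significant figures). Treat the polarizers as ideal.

Unpolarized light through the first polarizer → I₁ = ½ I₀, now polarized at 27°.
I₂ = I₁ cos²(-18° − 27°) = 0.5 I₀ · cos²(45°) = 0.25 I₀.
I₃ = I₂ cos²(24° + 18°) = 0.25 I₀ · cos²(42°) = 0.1381 I₀.
Transmitted fraction = 0.1381.

≈ 0.138 I₀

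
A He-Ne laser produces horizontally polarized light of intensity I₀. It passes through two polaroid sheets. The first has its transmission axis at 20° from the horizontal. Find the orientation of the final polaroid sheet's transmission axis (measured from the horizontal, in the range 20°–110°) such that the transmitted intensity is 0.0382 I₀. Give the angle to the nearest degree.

θ ≈ 98°

By Malus's law, I₁ = I₀ cos²(20° − 0°) = I₀ cos²(20°) = 0.883 I₀.
Need I₂/I₀ = 0.0382, so cos²(θ − 20°) = 0.0382 / 0.883 = 0.04326.
θ − 20° = arccos(√0.04326) = 78.0°, giving θ ≈ 20 + 78.0 = 98.0°.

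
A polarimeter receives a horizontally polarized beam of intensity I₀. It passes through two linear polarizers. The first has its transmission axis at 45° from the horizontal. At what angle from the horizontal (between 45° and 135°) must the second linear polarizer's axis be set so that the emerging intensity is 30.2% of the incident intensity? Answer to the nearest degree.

I₁ = I₀ cos²(45° − 0°) = I₀ cos²(45°) = 0.5 I₀.
Need I₂/I₀ = 0.302, so cos²(θ − 45°) = 0.302 / 0.5 = 0.604.
θ − 45° = arccos(√0.604) = 39.0°, giving θ ≈ 45 + 39.0 = 84.0°.

θ ≈ 84°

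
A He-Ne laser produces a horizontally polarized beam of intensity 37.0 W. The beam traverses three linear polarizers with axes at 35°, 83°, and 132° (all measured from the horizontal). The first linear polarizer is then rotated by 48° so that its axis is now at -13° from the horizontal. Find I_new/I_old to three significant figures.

I_new/I_old ≈ 0.0345

Before rotation:
I₁ = I₀ cos²(35° − 0°) = I₀ cos²(35°) = 0.671 I₀.
I₂ = I₁ cos²(83° − 35°) = 0.671 I₀ · cos²(48°) = 0.3004 I₀.
I₃ = I₂ cos²(132° − 83°) = 0.3004 I₀ · cos²(49°) = 0.1293 I₀.
After rotation:
I₁ = I₀ cos²(-13° − 0°) = I₀ cos²(13°) = 0.9494 I₀.
Angle between axes 1 and 2: 84°. I₂ = 0.9494 I₀ · cos²(84°) = 0.01037 I₀.
I₃ = I₂ cos²(132° − 83°) = 0.01037 I₀ · cos²(49°) = 0.004465 I₀.
Ratio = 0.004465 / 0.1293 = 0.03453.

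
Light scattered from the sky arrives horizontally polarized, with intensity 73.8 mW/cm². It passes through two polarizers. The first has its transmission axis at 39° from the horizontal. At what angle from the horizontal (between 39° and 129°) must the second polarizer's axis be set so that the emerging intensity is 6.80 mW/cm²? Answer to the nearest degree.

I₁ = I₀ cos²(39° − 0°) = I₀ cos²(39°) = 0.604 I₀.
Target fraction: 6.80 / 73.8 mW/cm² = 0.09214 of I₀.
Need I₂/I₀ = 0.09214, so cos²(θ − 39°) = 0.09214 / 0.604 = 0.1526.
θ − 39° = arccos(√0.1526) = 67.0°, giving θ ≈ 39 + 67.0 = 106.0°.

θ ≈ 106°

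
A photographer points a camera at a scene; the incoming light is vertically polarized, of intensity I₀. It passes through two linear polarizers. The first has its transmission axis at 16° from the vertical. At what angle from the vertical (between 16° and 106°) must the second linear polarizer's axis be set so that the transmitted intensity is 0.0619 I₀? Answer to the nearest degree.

θ ≈ 91°

By Malus's law, I₁ = I₀ cos²(16° − 0°) = I₀ cos²(16°) = 0.924 I₀.
Need I₂/I₀ = 0.0619, so cos²(θ − 16°) = 0.0619 / 0.924 = 0.06699.
θ − 16° = arccos(√0.06699) = 75.0°, giving θ ≈ 16 + 75.0 = 91.0°.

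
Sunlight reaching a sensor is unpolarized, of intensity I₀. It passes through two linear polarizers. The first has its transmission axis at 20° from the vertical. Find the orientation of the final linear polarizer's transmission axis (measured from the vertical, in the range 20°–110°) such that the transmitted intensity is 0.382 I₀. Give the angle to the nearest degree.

θ ≈ 49°

Unpolarized light through the first polarizer → I₁ = ½ I₀, now polarized at 20°.
Need I₂/I₀ = 0.382, so cos²(θ − 20°) = 0.382 / 0.5 = 0.764.
θ − 20° = arccos(√0.764) = 29.1°, giving θ ≈ 20 + 29.1 = 49.1°.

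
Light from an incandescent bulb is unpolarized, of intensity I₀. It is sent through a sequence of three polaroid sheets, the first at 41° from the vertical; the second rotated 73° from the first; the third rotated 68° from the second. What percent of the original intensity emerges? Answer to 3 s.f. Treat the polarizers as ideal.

Unpolarized light through the first polarizer → I₁ = ½ I₀, now polarized at 41°.
I₂ = I₁ cos²(73°) = 0.5 · 0.08548 I₀ = 0.04274 I₀.
I₃ = I₂ cos²(68°) = 0.04274 · 0.1403 I₀ = 0.005998 I₀.
That is 0.5998% of the incident intensity.

≈ 0.600%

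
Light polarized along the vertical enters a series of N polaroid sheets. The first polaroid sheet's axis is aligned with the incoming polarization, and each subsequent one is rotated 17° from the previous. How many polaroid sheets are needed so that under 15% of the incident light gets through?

First polarizer is aligned with the polarization: full transmission.
Each further stage multiplies by cos²(17°) = 0.9145.
After N polarizers: T = 0.9145^(N−1). Require T < 0.15 ⇒ N−1 > ln(0.15)/ln(0.9145) = 21.23, so N−1 ≥ 22 and N = 23.
Check: N=23 gives T = 0.14 < 0.15; N=22 gives T = 0.1531.

N = 23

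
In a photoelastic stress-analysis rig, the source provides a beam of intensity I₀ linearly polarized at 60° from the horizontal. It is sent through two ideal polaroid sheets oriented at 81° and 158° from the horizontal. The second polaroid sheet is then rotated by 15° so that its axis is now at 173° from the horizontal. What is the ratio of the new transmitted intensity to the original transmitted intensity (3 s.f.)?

Before rotation:
I₁ = I₀ cos²(81° − 60°) = I₀ cos²(21°) = 0.8716 I₀.
I₂ = I₁ cos²(158° − 81°) = 0.8716 I₀ · cos²(77°) = 0.0441 I₀.
After rotation:
I₁ = I₀ cos²(81° − 60°) = I₀ cos²(21°) = 0.8716 I₀.
Angle between axes 1 and 2: 88°. I₂ = 0.8716 I₀ · cos²(88°) = 0.001062 I₀.
Ratio = 0.001062 / 0.0441 = 0.02407.

I_new/I_old ≈ 0.0241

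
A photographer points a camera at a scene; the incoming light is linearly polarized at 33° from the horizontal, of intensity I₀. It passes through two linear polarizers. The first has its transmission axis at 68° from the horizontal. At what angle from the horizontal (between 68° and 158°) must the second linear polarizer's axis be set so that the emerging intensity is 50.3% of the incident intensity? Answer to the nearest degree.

I₁ = I₀ cos²(68° − 33°) = I₀ cos²(35°) = 0.671 I₀.
Need I₂/I₀ = 0.503, so cos²(θ − 68°) = 0.503 / 0.671 = 0.7496.
θ − 68° = arccos(√0.7496) = 30.0°, giving θ ≈ 68 + 30.0 = 98.0°.

θ ≈ 98°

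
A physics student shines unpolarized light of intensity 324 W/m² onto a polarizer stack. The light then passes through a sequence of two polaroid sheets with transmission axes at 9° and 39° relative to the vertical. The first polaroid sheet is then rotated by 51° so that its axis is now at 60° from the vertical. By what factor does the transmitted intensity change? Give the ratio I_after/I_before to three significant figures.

Before rotation:
Unpolarized light through the first polarizer → I₁ = ½ I₀, now polarized at 9°.
I₂ = I₁ cos²(39° − 9°) = 0.5 I₀ · cos²(30°) = 0.375 I₀.
After rotation:
Unpolarized light through the first polarizer → I₁ = ½ I₀, now polarized at 60°.
I₂ = I₁ cos²(39° − 60°) = 0.5 I₀ · cos²(21°) = 0.4358 I₀.
Ratio = 0.4358 / 0.375 = 1.162.

I_new/I_old ≈ 1.16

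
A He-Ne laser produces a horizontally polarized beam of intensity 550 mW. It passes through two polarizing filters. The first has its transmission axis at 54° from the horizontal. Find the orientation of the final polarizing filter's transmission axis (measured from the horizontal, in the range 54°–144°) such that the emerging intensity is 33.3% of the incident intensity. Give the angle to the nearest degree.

θ ≈ 65°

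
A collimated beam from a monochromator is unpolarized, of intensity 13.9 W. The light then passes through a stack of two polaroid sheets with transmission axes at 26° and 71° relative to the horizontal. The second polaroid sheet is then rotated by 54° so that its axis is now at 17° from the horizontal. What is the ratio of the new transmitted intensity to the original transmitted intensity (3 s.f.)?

I_new/I_old ≈ 1.95

Before rotation:
Unpolarized light through the first polarizer → I₁ = ½ I₀, now polarized at 26°.
I₂ = I₁ cos²(71° − 26°) = 0.5 I₀ · cos²(45°) = 0.25 I₀.
After rotation:
Unpolarized light through the first polarizer → I₁ = ½ I₀, now polarized at 26°.
I₂ = I₁ cos²(17° − 26°) = 0.5 I₀ · cos²(9°) = 0.4878 I₀.
Ratio = 0.4878 / 0.25 = 1.951.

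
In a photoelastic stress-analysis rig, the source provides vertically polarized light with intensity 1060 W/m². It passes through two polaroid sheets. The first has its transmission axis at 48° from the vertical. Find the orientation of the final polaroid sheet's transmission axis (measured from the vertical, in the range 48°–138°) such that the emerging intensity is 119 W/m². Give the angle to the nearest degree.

By Malus's law, I₁ = I₀ cos²(48° − 0°) = I₀ cos²(48°) = 0.4477 I₀.
Target fraction: 119 / 1060 W/m² = 0.1123 of I₀.
Need I₂/I₀ = 0.1123, so cos²(θ − 48°) = 0.1123 / 0.4477 = 0.2507.
θ − 48° = arccos(√0.2507) = 60.0°, giving θ ≈ 48 + 60.0 = 108.0°.

θ ≈ 108°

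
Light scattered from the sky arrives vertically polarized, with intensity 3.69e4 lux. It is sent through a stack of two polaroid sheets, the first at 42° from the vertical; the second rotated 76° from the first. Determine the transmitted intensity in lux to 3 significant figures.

I₁ = 3.69e4 lux · cos²(42°) = 2.038e+04 lux.
I₂ = I₁ · cos²(76°) = 2.038e+04 · 0.05853 = 1193 lux.

I ≈ 1190 lux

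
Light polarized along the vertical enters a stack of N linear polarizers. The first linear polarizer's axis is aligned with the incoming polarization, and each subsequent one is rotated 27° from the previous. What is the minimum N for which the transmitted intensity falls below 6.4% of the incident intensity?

N = 13

First polarizer is aligned with the polarization: full transmission.
Each further stage multiplies by cos²(27°) = 0.7939.
After N polarizers: T = 0.7939^(N−1). Require T < 0.064 ⇒ N−1 > ln(0.064)/ln(0.7939) = 11.91, so N−1 ≥ 12 and N = 13.
Check: N=13 gives T = 0.06268 < 0.064; N=12 gives T = 0.07895.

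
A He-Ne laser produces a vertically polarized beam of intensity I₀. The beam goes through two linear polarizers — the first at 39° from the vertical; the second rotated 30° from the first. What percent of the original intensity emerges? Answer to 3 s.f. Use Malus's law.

By Malus's law, I₁ = I₀ cos²(39° − 0°) = I₀ cos²(39°) = 0.604 I₀.
I₂ = I₁ cos²(30°) = 0.604 · 0.75 I₀ = 0.453 I₀.
That is 45.3% of the incident intensity.

≈ 45.3%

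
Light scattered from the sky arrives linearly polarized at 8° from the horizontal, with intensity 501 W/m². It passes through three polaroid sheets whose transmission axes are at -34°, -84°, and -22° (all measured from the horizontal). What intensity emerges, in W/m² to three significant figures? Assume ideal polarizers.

By Malus's law, I₁ = 501 W/m² · cos²(42°) = 276.7 W/m².
I₂ = I₁ · cos²(50°) = 276.7 · 0.4132 = 114.3 W/m².
I₃ = I₂ · cos²(62°) = 114.3 · 0.2204 = 25.2 W/m².

I ≈ 25.2 W/m²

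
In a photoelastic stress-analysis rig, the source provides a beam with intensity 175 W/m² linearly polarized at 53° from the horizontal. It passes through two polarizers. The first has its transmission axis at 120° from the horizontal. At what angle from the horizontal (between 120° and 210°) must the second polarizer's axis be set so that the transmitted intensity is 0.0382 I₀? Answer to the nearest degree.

θ ≈ 180°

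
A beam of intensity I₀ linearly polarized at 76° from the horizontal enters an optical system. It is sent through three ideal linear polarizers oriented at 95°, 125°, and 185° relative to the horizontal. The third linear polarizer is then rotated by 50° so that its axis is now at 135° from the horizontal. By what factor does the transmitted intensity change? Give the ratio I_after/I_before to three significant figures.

Before rotation:
I₁ = I₀ cos²(95° − 76°) = I₀ cos²(19°) = 0.894 I₀.
I₂ = I₁ cos²(125° − 95°) = 0.894 I₀ · cos²(30°) = 0.6705 I₀.
I₃ = I₂ cos²(185° − 125°) = 0.6705 I₀ · cos²(60°) = 0.1676 I₀.
After rotation:
I₁ = I₀ cos²(95° − 76°) = I₀ cos²(19°) = 0.894 I₀.
I₂ = I₁ cos²(125° − 95°) = 0.894 I₀ · cos²(30°) = 0.6705 I₀.
I₃ = I₂ cos²(135° − 125°) = 0.6705 I₀ · cos²(10°) = 0.6503 I₀.
Ratio = 0.6503 / 0.1676 = 3.879.

I_new/I_old ≈ 3.88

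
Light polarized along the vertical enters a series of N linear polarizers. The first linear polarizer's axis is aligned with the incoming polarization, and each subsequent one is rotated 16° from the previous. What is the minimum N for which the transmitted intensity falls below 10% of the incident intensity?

N = 31

First polarizer is aligned with the polarization: full transmission.
Each further stage multiplies by cos²(16°) = 0.924.
After N polarizers: T = 0.924^(N−1). Require T < 0.10 ⇒ N−1 > ln(0.10)/ln(0.924) = 29.14, so N−1 ≥ 30 and N = 31.
Check: N=31 gives T = 0.09343 < 0.10; N=30 gives T = 0.1011.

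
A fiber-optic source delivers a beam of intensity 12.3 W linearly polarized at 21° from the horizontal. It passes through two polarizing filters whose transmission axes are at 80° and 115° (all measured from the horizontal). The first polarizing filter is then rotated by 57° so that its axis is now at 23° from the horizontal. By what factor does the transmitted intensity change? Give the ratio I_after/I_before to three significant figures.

I_new/I_old ≈ 0.00683

Before rotation:
I₁ = I₀ cos²(80° − 21°) = I₀ cos²(59°) = 0.2653 I₀.
I₂ = I₁ cos²(115° − 80°) = 0.2653 I₀ · cos²(35°) = 0.178 I₀.
After rotation:
I₁ = I₀ cos²(23° − 21°) = I₀ cos²(2°) = 0.9988 I₀.
Angle between axes 1 and 2: 88°. I₂ = 0.9988 I₀ · cos²(88°) = 0.001216 I₀.
Ratio = 0.001216 / 0.178 = 0.006834.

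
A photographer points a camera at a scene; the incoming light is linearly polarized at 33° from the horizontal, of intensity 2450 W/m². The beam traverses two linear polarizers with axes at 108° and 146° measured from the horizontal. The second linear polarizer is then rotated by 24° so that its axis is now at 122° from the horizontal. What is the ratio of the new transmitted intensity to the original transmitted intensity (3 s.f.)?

I_new/I_old ≈ 1.52

Before rotation:
I₁ = I₀ cos²(108° − 33°) = I₀ cos²(75°) = 0.06699 I₀.
I₂ = I₁ cos²(146° − 108°) = 0.06699 I₀ · cos²(38°) = 0.0416 I₀.
After rotation:
I₁ = I₀ cos²(108° − 33°) = I₀ cos²(75°) = 0.06699 I₀.
I₂ = I₁ cos²(122° − 108°) = 0.06699 I₀ · cos²(14°) = 0.06307 I₀.
Ratio = 0.06307 / 0.0416 = 1.516.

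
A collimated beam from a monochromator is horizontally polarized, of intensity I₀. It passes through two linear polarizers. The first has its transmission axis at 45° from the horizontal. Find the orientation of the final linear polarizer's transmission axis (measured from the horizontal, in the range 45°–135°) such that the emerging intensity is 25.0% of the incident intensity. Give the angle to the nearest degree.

θ ≈ 90°

I₁ = I₀ cos²(45° − 0°) = I₀ cos²(45°) = 0.5 I₀.
Need I₂/I₀ = 0.25, so cos²(θ − 45°) = 0.25 / 0.5 = 0.5.
θ − 45° = arccos(√0.5) = 45.0°, giving θ ≈ 45 + 45.0 = 90.0°.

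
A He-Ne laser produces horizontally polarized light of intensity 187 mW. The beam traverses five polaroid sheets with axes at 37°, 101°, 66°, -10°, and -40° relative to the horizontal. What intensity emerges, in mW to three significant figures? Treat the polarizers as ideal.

I₁ = 187 mW · cos²(37°) = 119.3 mW.
I₂ = I₁ · cos²(64°) = 119.3 · 0.1922 = 22.92 mW.
I₃ = I₂ · cos²(35°) = 22.92 · 0.671 = 15.38 mW.
I₄ = I₃ · cos²(76°) = 15.38 · 0.05853 = 0.9001 mW.
I₅ = I₄ · cos²(30°) = 0.9001 · 0.75 = 0.6751 mW.

I ≈ 0.675 mW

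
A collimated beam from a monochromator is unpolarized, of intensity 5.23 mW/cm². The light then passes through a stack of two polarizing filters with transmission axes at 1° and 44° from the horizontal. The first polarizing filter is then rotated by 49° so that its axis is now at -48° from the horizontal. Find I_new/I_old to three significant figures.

Before rotation:
Unpolarized light through the first polarizer → I₁ = ½ I₀, now polarized at 1°.
I₂ = I₁ cos²(44° − 1°) = 0.5 I₀ · cos²(43°) = 0.2674 I₀.
After rotation:
Unpolarized light through the first polarizer → I₁ = ½ I₀, now polarized at -48°.
Angle between axes 1 and 2: 88°. I₂ = 0.5 I₀ · cos²(88°) = 0.000609 I₀.
Ratio = 0.000609 / 0.2674 = 0.002277.

I_new/I_old ≈ 0.00228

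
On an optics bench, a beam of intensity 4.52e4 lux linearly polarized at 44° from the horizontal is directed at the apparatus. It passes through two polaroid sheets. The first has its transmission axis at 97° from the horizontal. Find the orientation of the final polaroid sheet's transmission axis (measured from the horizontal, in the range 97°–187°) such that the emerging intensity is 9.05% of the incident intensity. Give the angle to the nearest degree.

I₁ = I₀ cos²(97° − 44°) = I₀ cos²(53°) = 0.3622 I₀.
Need I₂/I₀ = 0.0905, so cos²(θ − 97°) = 0.0905 / 0.3622 = 0.2499.
θ − 97° = arccos(√0.2499) = 60.0°, giving θ ≈ 97 + 60.0 = 157.0°.

θ ≈ 157°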